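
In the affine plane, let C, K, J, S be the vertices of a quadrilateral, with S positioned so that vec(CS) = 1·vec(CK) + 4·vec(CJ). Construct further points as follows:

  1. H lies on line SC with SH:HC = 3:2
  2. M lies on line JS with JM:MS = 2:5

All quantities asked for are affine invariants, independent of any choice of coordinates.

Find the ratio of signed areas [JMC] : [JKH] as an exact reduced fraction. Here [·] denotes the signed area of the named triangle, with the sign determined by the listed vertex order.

Work in coordinates with C = (0, 0), K = (1, 0), J = (0, 1), S = (1, 4).
1. H lies on line SC with SH:HC = 3:2 ⇒ H = (2/5, 8/5)
2. M lies on line JS with JM:MS = 2:5 ⇒ M = (2/7, 13/7)
2·[JMC] = -2/7, 2·[JKH] = 1
[JMC]:[JKH] = -2/7:1 = -2/7

[JMC]:[JKH] = -2/7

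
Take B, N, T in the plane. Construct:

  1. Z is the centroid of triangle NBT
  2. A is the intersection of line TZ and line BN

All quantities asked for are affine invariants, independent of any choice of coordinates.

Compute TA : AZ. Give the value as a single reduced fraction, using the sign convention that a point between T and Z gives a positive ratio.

TA:AZ = -3

Set B = (0, 0), N = (1, 0), T = (0, 1); any affine frame gives the same invariant.
1. Z is the centroid of triangle NBT ⇒ Z = (1/3, 1/3)
2. A is the intersection of line TZ and line BN ⇒ A = (1/2, 0)
A = T + t·(Z−T) with t = 3/2, so TA:AZ = t:(1−t) = 3/2:-1/2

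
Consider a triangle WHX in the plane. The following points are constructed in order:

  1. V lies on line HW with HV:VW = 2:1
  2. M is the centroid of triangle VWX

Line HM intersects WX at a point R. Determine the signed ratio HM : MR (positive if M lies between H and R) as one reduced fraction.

HM:MR = 8

Work in coordinates with W = (0, 0), H = (1, 0), X = (0, 1).
1. V lies on line HW with HV:VW = 2:1 ⇒ V = (1/3, 0)
2. M is the centroid of triangle VWX ⇒ M = (1/9, 1/3)
line HM meets WX at R = (0, 3/8)
M = H + t·(R−H) with t = 8/9, so HM:MR = 8/9:1/9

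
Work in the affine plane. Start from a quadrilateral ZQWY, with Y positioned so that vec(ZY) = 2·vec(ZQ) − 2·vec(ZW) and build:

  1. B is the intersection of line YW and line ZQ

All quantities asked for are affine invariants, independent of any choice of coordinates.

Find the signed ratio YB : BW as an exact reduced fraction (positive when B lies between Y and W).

Work in coordinates with Z = (0, 0), Q = (1, 0), W = (0, 1), Y = (2, -2).
1. B is the intersection of line YW and line ZQ ⇒ B = (2/3, 0)
B = Y + t·(W−Y) with t = 2/3, so YB:BW = t:(1−t) = 2/3:1/3

YB:BW = 2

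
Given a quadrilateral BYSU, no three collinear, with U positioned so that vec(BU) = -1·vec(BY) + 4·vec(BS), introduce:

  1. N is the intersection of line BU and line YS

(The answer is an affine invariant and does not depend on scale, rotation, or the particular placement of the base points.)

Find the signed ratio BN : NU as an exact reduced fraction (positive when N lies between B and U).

Work in coordinates with B = (0, 0), Y = (1, 0), S = (0, 1), U = (-1, 4).
1. N is the intersection of line BU and line YS ⇒ N = (-1/3, 4/3)
N = B + t·(U−B) with t = 1/3, so BN:NU = t:(1−t) = 1/3:2/3

BN:NU = 1/2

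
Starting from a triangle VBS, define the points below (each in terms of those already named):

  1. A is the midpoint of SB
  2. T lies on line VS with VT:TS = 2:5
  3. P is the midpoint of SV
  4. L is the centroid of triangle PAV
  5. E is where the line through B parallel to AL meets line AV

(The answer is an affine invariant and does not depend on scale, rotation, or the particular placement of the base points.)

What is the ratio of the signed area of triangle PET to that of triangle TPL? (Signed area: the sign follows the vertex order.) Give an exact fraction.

Set V = (0, 0), B = (1, 0), S = (0, 1); any affine frame gives the same invariant.
1. A is the midpoint of SB ⇒ A = (1/2, 1/2)
2. T lies on line VS with VT:TS = 2:5 ⇒ T = (0, 2/7)
3. P is the midpoint of SV ⇒ P = (0, 1/2)
4. L is the centroid of triangle PAV ⇒ L = (1/6, 1/3)
5. E is where the line through B parallel to AL meets line AV ⇒ E = (-1, -1)
2·[PET] = 3/14, 2·[TPL] = -1/28
[PET]:[TPL] = 3/14:-1/28 = -6

[PET]:[TPL] = -6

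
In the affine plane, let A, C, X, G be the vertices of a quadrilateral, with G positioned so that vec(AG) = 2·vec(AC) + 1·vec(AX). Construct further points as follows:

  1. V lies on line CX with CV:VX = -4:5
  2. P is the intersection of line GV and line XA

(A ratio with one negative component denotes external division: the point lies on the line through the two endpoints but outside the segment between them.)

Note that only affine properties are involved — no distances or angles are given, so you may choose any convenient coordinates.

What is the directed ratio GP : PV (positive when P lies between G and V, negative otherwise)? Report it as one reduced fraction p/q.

Work in coordinates with A = (0, 0), C = (1, 0), X = (0, 1), G = (2, 1).
1. V lies on line CX with CV:VX = -4:5 ⇒ V = (5, -4)
2. P is the intersection of line GV and line XA ⇒ P = (0, 13/3)
P = G + t·(V−G) with t = -2/3, so GP:PV = t:(1−t) = -2/3:5/3

GP:PV = -2/5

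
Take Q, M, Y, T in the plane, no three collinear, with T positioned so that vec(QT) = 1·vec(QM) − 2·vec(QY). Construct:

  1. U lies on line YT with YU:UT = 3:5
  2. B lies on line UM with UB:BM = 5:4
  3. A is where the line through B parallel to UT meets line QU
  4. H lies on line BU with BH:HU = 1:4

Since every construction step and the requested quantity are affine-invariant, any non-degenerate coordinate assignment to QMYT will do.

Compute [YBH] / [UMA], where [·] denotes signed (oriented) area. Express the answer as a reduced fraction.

Assign Q = (0, 0), M = (1, 0), Y = (0, 1), T = (1, -2) — the answer is frame-independent, so this choice is without loss of generality.
1. U lies on line YT with YU:UT = 3:5 ⇒ U = (3/8, -1/8)
2. B lies on line UM with UB:BM = 5:4 ⇒ B = (13/18, -1/18)
3. A is where the line through B parallel to UT meets line QU ⇒ A = (19/24, -19/72)
4. H lies on line BU with BH:HU = 1:4 ⇒ H = (47/72, -5/72)
2·[YBH] = -1/12, 2·[UMA] = -5/36
[YBH]:[UMA] = -1/12:-5/36 = 3/5

[YBH]:[UMA] = 3/5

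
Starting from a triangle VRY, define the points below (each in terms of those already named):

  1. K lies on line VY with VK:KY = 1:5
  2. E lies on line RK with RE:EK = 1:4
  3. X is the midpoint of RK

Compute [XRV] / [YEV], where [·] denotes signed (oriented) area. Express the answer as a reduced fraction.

[XRV]:[YEV] = 5/48

Set V = (0, 0), R = (1, 0), Y = (0, 1); any affine frame gives the same invariant.
1. K lies on line VY with VK:KY = 1:5 ⇒ K = (0, 1/6)
2. E lies on line RK with RE:EK = 1:4 ⇒ E = (4/5, 1/30)
3. X is the midpoint of RK ⇒ X = (1/2, 1/12)
2·[XRV] = -1/12, 2·[YEV] = -4/5
[XRV]:[YEV] = -1/12:-4/5 = 5/48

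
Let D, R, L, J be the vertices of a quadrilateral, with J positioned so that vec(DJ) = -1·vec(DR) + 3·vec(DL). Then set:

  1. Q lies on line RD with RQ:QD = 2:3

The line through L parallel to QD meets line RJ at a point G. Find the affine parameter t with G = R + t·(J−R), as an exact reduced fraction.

t = 1/3

Assign D = (0, 0), R = (1, 0), L = (0, 1), J = (-1, 3) — the answer is frame-independent, so this choice is without loss of generality.
1. Q lies on line RD with RQ:QD = 2:3 ⇒ Q = (3/5, 0)
through L parallel to QD: direction (-3/5, 0); meets RJ at G = (1/3, 1)
G = R + t·(J−R) with t = 1/3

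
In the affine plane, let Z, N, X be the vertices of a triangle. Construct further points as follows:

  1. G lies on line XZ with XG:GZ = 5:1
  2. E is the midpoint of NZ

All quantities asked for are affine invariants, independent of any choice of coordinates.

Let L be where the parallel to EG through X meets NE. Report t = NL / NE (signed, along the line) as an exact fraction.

Work in coordinates with Z = (0, 0), N = (1, 0), X = (0, 1).
1. G lies on line XZ with XG:GZ = 5:1 ⇒ G = (0, 1/6)
2. E is the midpoint of NZ ⇒ E = (1/2, 0)
through X parallel to EG: direction (-1/2, 1/6); meets NE at L = (3, 0)
L = N + t·(E−N) with t = -4

t = -4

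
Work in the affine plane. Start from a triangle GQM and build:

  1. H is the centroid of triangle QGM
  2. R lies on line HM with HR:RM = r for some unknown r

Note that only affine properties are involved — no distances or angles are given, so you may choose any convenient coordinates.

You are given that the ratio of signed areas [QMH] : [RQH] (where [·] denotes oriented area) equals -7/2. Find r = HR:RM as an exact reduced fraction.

r = 2/5

Set G = (0, 0), Q = (1, 0), M = (0, 1); any affine frame gives the same invariant.
1. H is the centroid of triangle QGM ⇒ H = (1/3, 1/3)
2. With HR:RM = r, write λ = r/(r+1) so R = H + λ·(M−H); R is affine-linear in λ
Every point depending on R is an affine combination of R and λ-independent points, so each such coordinate is linear in λ; the λ² term in each signed area is a multiple of (M−H)×(M−H) = 0, so 2·[QMH] and 2·[RQH] are each linear in λ. Evaluating at λ=0 and λ=1:
  2·[QMH] = 1/3,   2·[RQH] = -1/3·λ
So [QMH]:[RQH] = (1/3) / (-1/3·λ). Setting this equal to -7/2:
  1/3 = -7/2·(-1/3·λ)  ⇒  λ = 2/7
Then r = λ/(1−λ) = (2/7)/(5/7) = 2/5. Check: with r = 2/5, R = (5/21, 11/21) and [QMH]:[RQH] = -7/2 as required.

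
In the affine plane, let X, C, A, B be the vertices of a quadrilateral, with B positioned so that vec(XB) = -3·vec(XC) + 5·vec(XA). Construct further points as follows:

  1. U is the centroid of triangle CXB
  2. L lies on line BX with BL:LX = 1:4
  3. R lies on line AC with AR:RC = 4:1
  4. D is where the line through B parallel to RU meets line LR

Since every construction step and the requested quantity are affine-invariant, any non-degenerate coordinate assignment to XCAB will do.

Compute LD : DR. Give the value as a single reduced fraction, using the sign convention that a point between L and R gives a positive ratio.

LD:DR = -2/5

Assign X = (0, 0), C = (1, 0), A = (0, 1), B = (-3, 5) — the answer is frame-independent, so this choice is without loss of generality.
1. U is the centroid of triangle CXB ⇒ U = (-2/3, 5/3)
2. L lies on line BX with BL:LX = 1:4 ⇒ L = (-12/5, 4)
3. R lies on line AC with AR:RC = 4:1 ⇒ R = (4/5, 1/5)
4. D is where the line through B parallel to RU meets line LR ⇒ D = (-68/15, 98/15)
D = L + t·(R−L) with t = -2/3, so LD:DR = t:(1−t) = -2/3:5/3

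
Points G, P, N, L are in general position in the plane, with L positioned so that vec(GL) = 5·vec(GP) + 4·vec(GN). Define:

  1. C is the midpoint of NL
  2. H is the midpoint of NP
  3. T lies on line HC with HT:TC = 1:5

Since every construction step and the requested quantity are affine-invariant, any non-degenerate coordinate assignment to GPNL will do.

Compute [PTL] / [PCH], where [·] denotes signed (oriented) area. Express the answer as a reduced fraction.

Work in coordinates with G = (0, 0), P = (1, 0), N = (0, 1), L = (5, 4).
1. C is the midpoint of NL ⇒ C = (5/2, 5/2)
2. H is the midpoint of NP ⇒ H = (1/2, 1/2)
3. T lies on line HC with HT:TC = 1:5 ⇒ T = (5/6, 5/6)
2·[PTL] = -4, 2·[PCH] = 2
[PTL]:[PCH] = -4:2 = -2

[PTL]:[PCH] = -2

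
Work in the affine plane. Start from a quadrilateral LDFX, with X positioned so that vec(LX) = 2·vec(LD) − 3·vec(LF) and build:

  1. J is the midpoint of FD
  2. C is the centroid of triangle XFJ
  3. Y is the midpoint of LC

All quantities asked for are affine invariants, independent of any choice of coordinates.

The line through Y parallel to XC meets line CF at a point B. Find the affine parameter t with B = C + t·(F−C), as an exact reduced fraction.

Assign L = (0, 0), D = (1, 0), F = (0, 1), X = (2, -3) — the answer is frame-independent, so this choice is without loss of generality.
1. J is the midpoint of FD ⇒ J = (1/2, 1/2)
2. C is the centroid of triangle XFJ ⇒ C = (5/6, -1/2)
3. Y is the midpoint of LC ⇒ Y = (5/12, -1/4)
through Y parallel to XC: direction (-7/6, 5/2); meets CF at B = (-25/24, 23/8)
B = C + t·(F−C) with t = 9/4

t = 9/4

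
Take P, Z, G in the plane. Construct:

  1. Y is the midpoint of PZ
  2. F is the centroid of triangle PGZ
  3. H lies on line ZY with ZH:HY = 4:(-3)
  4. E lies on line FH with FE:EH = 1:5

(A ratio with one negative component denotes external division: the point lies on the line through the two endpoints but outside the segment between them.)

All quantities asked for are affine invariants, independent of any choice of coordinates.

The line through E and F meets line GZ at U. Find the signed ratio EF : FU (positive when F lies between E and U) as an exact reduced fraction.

Assign P = (0, 0), Z = (1, 0), G = (0, 1) — the answer is frame-independent, so this choice is without loss of generality.
1. Y is the midpoint of PZ ⇒ Y = (1/2, 0)
2. F is the centroid of triangle PGZ ⇒ F = (1/3, 1/3)
3. H lies on line ZY with ZH:HY = 4:(-3) ⇒ H = (-1, 0)
4. E lies on line FH with FE:EH = 1:5 ⇒ E = (1/9, 5/18)
line EF meets GZ at U = (3/5, 2/5)
F = E + t·(U−E) with t = 5/11, so EF:FU = 5/11:6/11

EF:FU = 5/6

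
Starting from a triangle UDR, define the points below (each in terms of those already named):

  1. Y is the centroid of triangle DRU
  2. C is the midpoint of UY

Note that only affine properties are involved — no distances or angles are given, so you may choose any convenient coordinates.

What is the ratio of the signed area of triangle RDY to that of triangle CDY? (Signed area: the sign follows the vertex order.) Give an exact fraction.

Set U = (0, 0), D = (1, 0), R = (0, 1); any affine frame gives the same invariant.
1. Y is the centroid of triangle DRU ⇒ Y = (1/3, 1/3)
2. C is the midpoint of UY ⇒ C = (1/6, 1/6)
2·[RDY] = -1/3, 2·[CDY] = 1/6
[RDY]:[CDY] = -1/3:1/6 = -2

[RDY]:[CDY] = -2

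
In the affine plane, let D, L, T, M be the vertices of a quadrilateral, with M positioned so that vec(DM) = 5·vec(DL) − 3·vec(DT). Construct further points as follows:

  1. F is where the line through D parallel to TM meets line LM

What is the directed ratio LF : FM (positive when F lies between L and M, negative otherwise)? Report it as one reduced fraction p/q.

Set D = (0, 0), L = (1, 0), T = (0, 1), M = (5, -3); any affine frame gives the same invariant.
1. F is where the line through D parallel to TM meets line LM ⇒ F = (-15, 12)
F = L + t·(M−L) with t = -4, so LF:FM = t:(1−t) = -4:5

LF:FM = -4/5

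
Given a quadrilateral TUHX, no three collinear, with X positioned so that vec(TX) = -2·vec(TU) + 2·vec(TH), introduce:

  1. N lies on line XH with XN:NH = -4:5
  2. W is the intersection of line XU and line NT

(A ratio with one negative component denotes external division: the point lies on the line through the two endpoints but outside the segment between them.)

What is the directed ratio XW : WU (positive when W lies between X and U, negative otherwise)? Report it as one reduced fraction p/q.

XW:WU = -4/3

Set T = (0, 0), U = (1, 0), H = (0, 1), X = (-2, 2); any affine frame gives the same invariant.
1. N lies on line XH with XN:NH = -4:5 ⇒ N = (-10, 6)
2. W is the intersection of line XU and line NT ⇒ W = (10, -6)
W = X + t·(U−X) with t = 4, so XW:WU = t:(1−t) = 4:-3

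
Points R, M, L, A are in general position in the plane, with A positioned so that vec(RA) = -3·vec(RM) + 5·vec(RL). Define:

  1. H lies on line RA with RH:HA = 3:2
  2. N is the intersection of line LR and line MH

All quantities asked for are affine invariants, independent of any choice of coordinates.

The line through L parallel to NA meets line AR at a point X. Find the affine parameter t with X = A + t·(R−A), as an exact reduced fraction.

t = 1/15

Set R = (0, 0), M = (1, 0), L = (0, 1), A = (-3, 5); any affine frame gives the same invariant.
1. H lies on line RA with RH:HA = 3:2 ⇒ H = (-9/5, 3)
2. N is the intersection of line LR and line MH ⇒ N = (0, 15/14)
through L parallel to NA: direction (-3, 55/14); meets AR at X = (-14/5, 14/3)
X = A + t·(R−A) with t = 1/15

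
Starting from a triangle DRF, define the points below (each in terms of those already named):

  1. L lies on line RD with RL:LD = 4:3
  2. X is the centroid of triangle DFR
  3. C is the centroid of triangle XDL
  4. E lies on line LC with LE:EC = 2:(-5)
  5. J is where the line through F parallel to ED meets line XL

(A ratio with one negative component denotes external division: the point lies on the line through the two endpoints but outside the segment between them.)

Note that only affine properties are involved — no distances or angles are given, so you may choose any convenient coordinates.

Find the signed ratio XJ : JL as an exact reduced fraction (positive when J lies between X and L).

XJ:JL = -64/97

Assign D = (0, 0), R = (1, 0), F = (0, 1) — the answer is frame-independent, so this choice is without loss of generality.
1. L lies on line RD with RL:LD = 4:3 ⇒ L = (3/7, 0)
2. X is the centroid of triangle DFR ⇒ X = (1/3, 1/3)
3. C is the centroid of triangle XDL ⇒ C = (16/63, 1/9)
4. E lies on line LC with LE:EC = 2:(-5) ⇒ E = (103/189, -2/27)
5. J is where the line through F parallel to ED meets line XL ⇒ J = (103/693, 97/99)
J = X + t·(L−X) with t = -64/33, so XJ:JL = t:(1−t) = -64/33:97/33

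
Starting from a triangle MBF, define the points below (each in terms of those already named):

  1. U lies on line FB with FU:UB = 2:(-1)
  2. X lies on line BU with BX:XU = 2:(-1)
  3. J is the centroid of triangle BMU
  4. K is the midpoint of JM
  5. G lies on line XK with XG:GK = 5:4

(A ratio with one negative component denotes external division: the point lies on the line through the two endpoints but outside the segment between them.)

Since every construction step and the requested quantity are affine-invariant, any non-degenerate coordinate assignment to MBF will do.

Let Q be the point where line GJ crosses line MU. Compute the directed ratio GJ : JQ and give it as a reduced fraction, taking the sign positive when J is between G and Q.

GJ:JQ = -37/18

Set M = (0, 0), B = (1, 0), F = (0, 1); any affine frame gives the same invariant.
1. U lies on line FB with FU:UB = 2:(-1) ⇒ U = (2, -1)
2. X lies on line BU with BX:XU = 2:(-1) ⇒ X = (3, -2)
3. J is the centroid of triangle BMU ⇒ J = (1, -1/3)
4. K is the midpoint of JM ⇒ K = (1/2, -1/6)
5. G lies on line XK with XG:GK = 5:4 ⇒ G = (29/18, -53/54)
line GJ meets MU at Q = (48/37, -24/37)
J = G + t·(Q−G) with t = 37/19, so GJ:JQ = 37/19:-18/19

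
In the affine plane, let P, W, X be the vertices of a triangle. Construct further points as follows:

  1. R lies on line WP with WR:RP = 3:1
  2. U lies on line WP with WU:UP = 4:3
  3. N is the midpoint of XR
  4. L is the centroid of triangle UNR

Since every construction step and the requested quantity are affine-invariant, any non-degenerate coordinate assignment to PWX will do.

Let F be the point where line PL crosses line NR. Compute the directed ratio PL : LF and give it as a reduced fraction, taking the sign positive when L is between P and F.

Choose coordinates P = (0, 0), W = (1, 0), X = (0, 1).
1. R lies on line WP with WR:RP = 3:1 ⇒ R = (1/4, 0)
2. U lies on line WP with WU:UP = 4:3 ⇒ U = (3/7, 0)
3. N is the midpoint of XR ⇒ N = (1/8, 1/2)
4. L is the centroid of triangle UNR ⇒ L = (15/56, 1/6)
line PL meets NR at F = (45/208, 7/52)
L = P + t·(F−P) with t = 26/21, so PL:LF = 26/21:-5/21

PL:LF = -26/5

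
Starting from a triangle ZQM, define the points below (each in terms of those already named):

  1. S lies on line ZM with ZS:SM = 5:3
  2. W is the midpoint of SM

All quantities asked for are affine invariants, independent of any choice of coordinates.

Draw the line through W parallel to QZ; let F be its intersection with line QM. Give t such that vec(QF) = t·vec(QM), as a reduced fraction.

t = 13/16

Choose coordinates Z = (0, 0), Q = (1, 0), M = (0, 1).
1. S lies on line ZM with ZS:SM = 5:3 ⇒ S = (0, 5/8)
2. W is the midpoint of SM ⇒ W = (0, 13/16)
through W parallel to QZ: direction (-1, 0); meets QM at F = (3/16, 13/16)
F = Q + t·(M−Q) with t = 13/16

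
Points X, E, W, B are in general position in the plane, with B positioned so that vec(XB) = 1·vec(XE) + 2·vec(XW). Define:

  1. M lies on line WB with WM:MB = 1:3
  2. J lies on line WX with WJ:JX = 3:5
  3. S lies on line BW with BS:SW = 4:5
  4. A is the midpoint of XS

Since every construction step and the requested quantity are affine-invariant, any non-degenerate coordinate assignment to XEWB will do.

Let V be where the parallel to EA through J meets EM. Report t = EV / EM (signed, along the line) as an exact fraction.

t = -47/46

Assign X = (0, 0), E = (1, 0), W = (0, 1), B = (1, 2) — the answer is frame-independent, so this choice is without loss of generality.
1. M lies on line WB with WM:MB = 1:3 ⇒ M = (1/4, 5/4)
2. J lies on line WX with WJ:JX = 3:5 ⇒ J = (0, 5/8)
3. S lies on line BW with BS:SW = 4:5 ⇒ S = (5/9, 14/9)
4. A is the midpoint of XS ⇒ A = (5/18, 7/9)
through J parallel to EA: direction (-13/18, 7/9); meets EM at V = (325/184, -235/184)
V = E + t·(M−E) with t = -47/46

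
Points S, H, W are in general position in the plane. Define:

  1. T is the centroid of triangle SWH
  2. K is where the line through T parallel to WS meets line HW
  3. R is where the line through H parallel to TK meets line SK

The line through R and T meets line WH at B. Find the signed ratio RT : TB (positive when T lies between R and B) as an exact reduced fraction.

Set S = (0, 0), H = (1, 0), W = (0, 1); any affine frame gives the same invariant.
1. T is the centroid of triangle SWH ⇒ T = (1/3, 1/3)
2. K is where the line through T parallel to WS meets line HW ⇒ K = (1/3, 2/3)
3. R is where the line through H parallel to TK meets line SK ⇒ R = (1, 2)
line RT meets WH at B = (3/7, 4/7)
T = R + t·(B−R) with t = 7/6, so RT:TB = 7/6:-1/6

RT:TB = -7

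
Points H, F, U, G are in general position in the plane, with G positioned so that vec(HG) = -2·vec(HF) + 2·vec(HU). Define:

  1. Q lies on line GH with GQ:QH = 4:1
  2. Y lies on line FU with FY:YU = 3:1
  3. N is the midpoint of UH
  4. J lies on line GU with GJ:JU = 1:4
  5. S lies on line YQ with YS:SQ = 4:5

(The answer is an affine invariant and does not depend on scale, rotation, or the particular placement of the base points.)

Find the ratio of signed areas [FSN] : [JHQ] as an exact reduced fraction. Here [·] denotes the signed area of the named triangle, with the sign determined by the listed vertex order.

Work in coordinates with H = (0, 0), F = (1, 0), U = (0, 1), G = (-2, 2).
1. Q lies on line GH with GQ:QH = 4:1 ⇒ Q = (-2/5, 2/5)
2. Y lies on line FU with FY:YU = 3:1 ⇒ Y = (1/4, 3/4)
3. N is the midpoint of UH ⇒ N = (0, 1/2)
4. J lies on line GU with GJ:JU = 1:4 ⇒ J = (-8/5, 9/5)
5. S lies on line YQ with YS:SQ = 4:5 ⇒ S = (-7/180, 107/180)
2·[FSN] = 3/40, 2·[JHQ] = -2/25
[FSN]:[JHQ] = 3/40:-2/25 = -15/16

[FSN]:[JHQ] = -15/16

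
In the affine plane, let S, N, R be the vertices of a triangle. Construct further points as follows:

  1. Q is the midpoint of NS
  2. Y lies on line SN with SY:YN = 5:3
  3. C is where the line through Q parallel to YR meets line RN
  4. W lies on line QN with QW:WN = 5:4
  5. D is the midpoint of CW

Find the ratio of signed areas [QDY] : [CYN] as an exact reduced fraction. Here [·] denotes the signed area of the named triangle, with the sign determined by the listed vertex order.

Work in coordinates with S = (0, 0), N = (1, 0), R = (0, 1).
1. Q is the midpoint of NS ⇒ Q = (1/2, 0)
2. Y lies on line SN with SY:YN = 5:3 ⇒ Y = (5/8, 0)
3. C is where the line through Q parallel to YR meets line RN ⇒ C = (-1/3, 4/3)
4. W lies on line QN with QW:WN = 5:4 ⇒ W = (7/9, 0)
5. D is the midpoint of CW ⇒ D = (2/9, 2/3)
2·[QDY] = -1/12, 2·[CYN] = 1/2
[QDY]:[CYN] = -1/12:1/2 = -1/6

[QDY]:[CYN] = -1/6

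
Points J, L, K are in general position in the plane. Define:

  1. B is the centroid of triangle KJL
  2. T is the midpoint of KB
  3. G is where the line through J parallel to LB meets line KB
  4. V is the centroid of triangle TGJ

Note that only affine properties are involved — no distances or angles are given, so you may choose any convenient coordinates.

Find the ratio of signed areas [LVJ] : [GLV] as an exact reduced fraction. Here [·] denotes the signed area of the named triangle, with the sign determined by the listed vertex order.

[LVJ]:[GLV] = 2/5

Assign J = (0, 0), L = (1, 0), K = (0, 1) — the answer is frame-independent, so this choice is without loss of generality.
1. B is the centroid of triangle KJL ⇒ B = (1/3, 1/3)
2. T is the midpoint of KB ⇒ T = (1/6, 2/3)
3. G is where the line through J parallel to LB meets line KB ⇒ G = (2/3, -1/3)
4. V is the centroid of triangle TGJ ⇒ V = (5/18, 1/9)
2·[LVJ] = 1/9, 2·[GLV] = 5/18
[LVJ]:[GLV] = 1/9:5/18 = 2/5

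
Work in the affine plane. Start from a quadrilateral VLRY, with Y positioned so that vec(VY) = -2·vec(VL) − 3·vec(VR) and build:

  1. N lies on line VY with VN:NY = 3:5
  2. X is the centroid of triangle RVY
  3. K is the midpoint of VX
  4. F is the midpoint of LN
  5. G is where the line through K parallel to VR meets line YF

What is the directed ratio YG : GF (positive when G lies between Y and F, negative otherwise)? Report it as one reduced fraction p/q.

YG:GF = 40/11

Set V = (0, 0), L = (1, 0), R = (0, 1), Y = (-2, -3); any affine frame gives the same invariant.
1. N lies on line VY with VN:NY = 3:5 ⇒ N = (-3/4, -9/8)
2. X is the centroid of triangle RVY ⇒ X = (-2/3, -2/3)
3. K is the midpoint of VX ⇒ K = (-1/3, -1/3)
4. F is the midpoint of LN ⇒ F = (1/8, -9/16)
5. G is where the line through K parallel to VR meets line YF ⇒ G = (-1/3, -37/34)
G = Y + t·(F−Y) with t = 40/51, so YG:GF = t:(1−t) = 40/51:11/51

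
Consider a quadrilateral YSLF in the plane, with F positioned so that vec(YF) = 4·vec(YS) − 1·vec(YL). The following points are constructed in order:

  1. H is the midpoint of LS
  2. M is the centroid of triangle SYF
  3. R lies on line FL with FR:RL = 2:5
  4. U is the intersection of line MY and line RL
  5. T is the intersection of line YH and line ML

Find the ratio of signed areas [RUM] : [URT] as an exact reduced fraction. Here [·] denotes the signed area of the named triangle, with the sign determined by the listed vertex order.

Work in coordinates with Y = (0, 0), S = (1, 0), L = (0, 1), F = (4, -1).
1. H is the midpoint of LS ⇒ H = (1/2, 1/2)
2. M is the centroid of triangle SYF ⇒ M = (5/3, -1/3)
3. R lies on line FL with FR:RL = 2:5 ⇒ R = (20/7, -3/7)
4. U is the intersection of line MY and line RL ⇒ U = (10/3, -2/3)
5. T is the intersection of line YH and line ML ⇒ T = (5/9, 5/9)
2·[RUM] = -5/21, 2·[URT] = 5/63
[RUM]:[URT] = -5/21:5/63 = -3

[RUM]:[URT] = -3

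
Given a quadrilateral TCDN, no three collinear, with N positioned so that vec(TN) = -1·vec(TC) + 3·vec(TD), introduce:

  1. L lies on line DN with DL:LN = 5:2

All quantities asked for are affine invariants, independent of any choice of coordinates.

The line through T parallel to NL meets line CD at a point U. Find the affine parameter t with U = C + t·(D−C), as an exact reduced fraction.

t = 2

Work in coordinates with T = (0, 0), C = (1, 0), D = (0, 1), N = (-1, 3).
1. L lies on line DN with DL:LN = 5:2 ⇒ L = (-5/7, 17/7)
through T parallel to NL: direction (2/7, -4/7); meets CD at U = (-1, 2)
U = C + t·(D−C) with t = 2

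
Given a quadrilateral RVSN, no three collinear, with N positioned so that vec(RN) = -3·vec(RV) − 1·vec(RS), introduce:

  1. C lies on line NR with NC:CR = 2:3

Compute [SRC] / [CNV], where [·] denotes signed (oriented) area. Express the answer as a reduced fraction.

[SRC]:[CNV] = -9/2

Choose coordinates R = (0, 0), V = (1, 0), S = (0, 1), N = (-3, -1).
1. C lies on line NR with NC:CR = 2:3 ⇒ C = (-9/5, -3/5)
2·[SRC] = -9/5, 2·[CNV] = 2/5
[SRC]:[CNV] = -9/5:2/5 = -9/2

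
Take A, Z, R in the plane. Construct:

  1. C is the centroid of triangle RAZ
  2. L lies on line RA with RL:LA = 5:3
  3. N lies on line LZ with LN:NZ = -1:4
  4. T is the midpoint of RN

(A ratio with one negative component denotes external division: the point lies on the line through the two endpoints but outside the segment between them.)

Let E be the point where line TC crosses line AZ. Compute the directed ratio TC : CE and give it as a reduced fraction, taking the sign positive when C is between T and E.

Set A = (0, 0), Z = (1, 0), R = (0, 1); any affine frame gives the same invariant.
1. C is the centroid of triangle RAZ ⇒ C = (1/3, 1/3)
2. L lies on line RA with RL:LA = 5:3 ⇒ L = (0, 3/8)
3. N lies on line LZ with LN:NZ = -1:4 ⇒ N = (-1/3, 1/2)
4. T is the midpoint of RN ⇒ T = (-1/6, 3/4)
line TC meets AZ at E = (11/15, 0)
C = T + t·(E−T) with t = 5/9, so TC:CE = 5/9:4/9

TC:CE = 5/4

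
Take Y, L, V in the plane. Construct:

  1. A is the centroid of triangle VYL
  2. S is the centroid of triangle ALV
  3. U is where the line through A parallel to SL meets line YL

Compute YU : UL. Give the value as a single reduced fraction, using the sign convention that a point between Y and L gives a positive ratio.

Set Y = (0, 0), L = (1, 0), V = (0, 1); any affine frame gives the same invariant.
1. A is the centroid of triangle VYL ⇒ A = (1/3, 1/3)
2. S is the centroid of triangle ALV ⇒ S = (4/9, 4/9)
3. U is where the line through A parallel to SL meets line YL ⇒ U = (3/4, 0)
U = Y + t·(L−Y) with t = 3/4, so YU:UL = t:(1−t) = 3/4:1/4

YU:UL = 3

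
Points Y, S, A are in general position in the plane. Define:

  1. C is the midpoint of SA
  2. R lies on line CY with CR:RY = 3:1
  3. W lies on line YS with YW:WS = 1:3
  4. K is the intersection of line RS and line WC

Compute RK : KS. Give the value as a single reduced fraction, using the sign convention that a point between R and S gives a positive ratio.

Set Y = (0, 0), S = (1, 0), A = (0, 1); any affine frame gives the same invariant.
1. C is the midpoint of SA ⇒ C = (1/2, 1/2)
2. R lies on line CY with CR:RY = 3:1 ⇒ R = (1/8, 1/8)
3. W lies on line YS with YW:WS = 1:3 ⇒ W = (1/4, 0)
4. K is the intersection of line RS and line WC ⇒ K = (3/10, 1/10)
K = R + t·(S−R) with t = 1/5, so RK:KS = t:(1−t) = 1/5:4/5

RK:KS = 1/4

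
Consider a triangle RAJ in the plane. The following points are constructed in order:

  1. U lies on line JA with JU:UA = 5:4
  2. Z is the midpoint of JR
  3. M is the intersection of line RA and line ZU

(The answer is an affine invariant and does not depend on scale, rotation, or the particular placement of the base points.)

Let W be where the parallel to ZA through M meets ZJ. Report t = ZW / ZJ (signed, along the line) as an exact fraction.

Work in coordinates with R = (0, 0), A = (1, 0), J = (0, 1).
1. U lies on line JA with JU:UA = 5:4 ⇒ U = (5/9, 4/9)
2. Z is the midpoint of JR ⇒ Z = (0, 1/2)
3. M is the intersection of line RA and line ZU ⇒ M = (5, 0)
through M parallel to ZA: direction (1, -1/2); meets ZJ at W = (0, 5/2)
W = Z + t·(J−Z) with t = 4

t = 4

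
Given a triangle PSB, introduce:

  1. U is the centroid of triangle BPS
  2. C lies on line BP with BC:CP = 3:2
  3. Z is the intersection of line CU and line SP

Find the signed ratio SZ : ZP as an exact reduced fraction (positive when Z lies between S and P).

Work in coordinates with P = (0, 0), S = (1, 0), B = (0, 1).
1. U is the centroid of triangle BPS ⇒ U = (1/3, 1/3)
2. C lies on line BP with BC:CP = 3:2 ⇒ C = (0, 2/5)
3. Z is the intersection of line CU and line SP ⇒ Z = (2, 0)
Z = S + t·(P−S) with t = -1, so SZ:ZP = t:(1−t) = -1:2

SZ:ZP = -1/2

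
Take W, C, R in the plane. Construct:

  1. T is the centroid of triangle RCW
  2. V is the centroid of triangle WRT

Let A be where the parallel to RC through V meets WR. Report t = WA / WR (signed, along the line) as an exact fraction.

Choose coordinates W = (0, 0), C = (1, 0), R = (0, 1).
1. T is the centroid of triangle RCW ⇒ T = (1/3, 1/3)
2. V is the centroid of triangle WRT ⇒ V = (1/9, 4/9)
through V parallel to RC: direction (1, -1); meets WR at A = (0, 5/9)
A = W + t·(R−W) with t = 5/9

t = 5/9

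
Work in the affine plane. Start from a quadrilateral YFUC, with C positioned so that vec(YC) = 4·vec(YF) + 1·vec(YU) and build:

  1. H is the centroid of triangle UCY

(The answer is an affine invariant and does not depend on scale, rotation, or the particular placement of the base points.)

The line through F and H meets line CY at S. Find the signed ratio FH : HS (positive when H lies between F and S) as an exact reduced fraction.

FH:HS = -7/4

Choose coordinates Y = (0, 0), F = (1, 0), U = (0, 1), C = (4, 1).
1. H is the centroid of triangle UCY ⇒ H = (4/3, 2/3)
line FH meets CY at S = (8/7, 2/7)
H = F + t·(S−F) with t = 7/3, so FH:HS = 7/3:-4/3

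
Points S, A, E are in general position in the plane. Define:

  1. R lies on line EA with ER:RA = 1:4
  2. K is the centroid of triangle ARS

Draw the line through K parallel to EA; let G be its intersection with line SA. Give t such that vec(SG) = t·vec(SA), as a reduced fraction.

Set S = (0, 0), A = (1, 0), E = (0, 1); any affine frame gives the same invariant.
1. R lies on line EA with ER:RA = 1:4 ⇒ R = (1/5, 4/5)
2. K is the centroid of triangle ARS ⇒ K = (2/5, 4/15)
through K parallel to EA: direction (1, -1); meets SA at G = (2/3, 0)
G = S + t·(A−S) with t = 2/3

t = 2/3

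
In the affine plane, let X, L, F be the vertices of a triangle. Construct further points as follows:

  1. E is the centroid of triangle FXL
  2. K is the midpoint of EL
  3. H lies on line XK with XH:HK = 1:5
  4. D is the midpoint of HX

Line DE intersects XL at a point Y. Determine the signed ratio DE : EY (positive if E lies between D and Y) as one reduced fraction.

DE:EY = -23/24

Choose coordinates X = (0, 0), L = (1, 0), F = (0, 1).
1. E is the centroid of triangle FXL ⇒ E = (1/3, 1/3)
2. K is the midpoint of EL ⇒ K = (2/3, 1/6)
3. H lies on line XK with XH:HK = 1:5 ⇒ H = (1/9, 1/36)
4. D is the midpoint of HX ⇒ D = (1/18, 1/72)
line DE meets XL at Y = (1/23, 0)
E = D + t·(Y−D) with t = -23, so DE:EY = -23:24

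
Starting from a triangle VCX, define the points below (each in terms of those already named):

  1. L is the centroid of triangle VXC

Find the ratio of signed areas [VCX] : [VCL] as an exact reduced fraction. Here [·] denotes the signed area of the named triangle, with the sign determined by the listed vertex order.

Work in coordinates with V = (0, 0), C = (1, 0), X = (0, 1).
1. L is the centroid of triangle VXC ⇒ L = (1/3, 1/3)
2·[VCX] = 1, 2·[VCL] = 1/3
[VCX]:[VCL] = 1:1/3 = 3

[VCX]:[VCL] = 3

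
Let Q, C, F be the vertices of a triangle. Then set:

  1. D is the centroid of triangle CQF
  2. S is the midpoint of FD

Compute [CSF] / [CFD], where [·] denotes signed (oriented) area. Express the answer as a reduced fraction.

[CSF]:[CFD] = -1/2

Assign Q = (0, 0), C = (1, 0), F = (0, 1) — the answer is frame-independent, so this choice is without loss of generality.
1. D is the centroid of triangle CQF ⇒ D = (1/3, 1/3)
2. S is the midpoint of FD ⇒ S = (1/6, 2/3)
2·[CSF] = -1/6, 2·[CFD] = 1/3
[CSF]:[CFD] = -1/6:1/3 = -1/2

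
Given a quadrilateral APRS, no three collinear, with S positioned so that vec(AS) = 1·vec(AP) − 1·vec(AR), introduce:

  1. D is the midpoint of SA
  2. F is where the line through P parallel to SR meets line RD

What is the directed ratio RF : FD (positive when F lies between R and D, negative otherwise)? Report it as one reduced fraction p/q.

Choose coordinates A = (0, 0), P = (1, 0), R = (0, 1), S = (1, -1).
1. D is the midpoint of SA ⇒ D = (1/2, -1/2)
2. F is where the line through P parallel to SR meets line RD ⇒ F = (-1, 4)
F = R + t·(D−R) with t = -2, so RF:FD = t:(1−t) = -2:3

RF:FD = -2/3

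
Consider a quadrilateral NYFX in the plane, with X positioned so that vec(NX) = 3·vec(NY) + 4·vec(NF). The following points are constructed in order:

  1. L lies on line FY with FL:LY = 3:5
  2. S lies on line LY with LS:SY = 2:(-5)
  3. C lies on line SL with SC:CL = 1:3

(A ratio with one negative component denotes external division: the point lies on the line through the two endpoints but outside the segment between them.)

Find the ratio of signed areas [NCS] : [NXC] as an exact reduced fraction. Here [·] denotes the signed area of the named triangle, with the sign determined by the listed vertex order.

Assign N = (0, 0), Y = (1, 0), F = (0, 1), X = (3, 4) — the answer is frame-independent, so this choice is without loss of generality.
1. L lies on line FY with FL:LY = 3:5 ⇒ L = (3/8, 5/8)
2. S lies on line LY with LS:SY = 2:(-5) ⇒ S = (-1/24, 25/24)
3. C lies on line SL with SC:CL = 1:3 ⇒ C = (1/16, 15/16)
2·[NCS] = 5/48, 2·[NXC] = 41/16
[NCS]:[NXC] = 5/48:41/16 = 5/123

[NCS]:[NXC] = 5/123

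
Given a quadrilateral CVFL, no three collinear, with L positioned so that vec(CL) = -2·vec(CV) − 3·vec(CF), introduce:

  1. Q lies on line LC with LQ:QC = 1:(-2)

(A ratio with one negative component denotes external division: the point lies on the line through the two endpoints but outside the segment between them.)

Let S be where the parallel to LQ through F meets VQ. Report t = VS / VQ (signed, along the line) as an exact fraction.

t = 5/3

Set C = (0, 0), V = (1, 0), F = (0, 1), L = (-2, -3); any affine frame gives the same invariant.
1. Q lies on line LC with LQ:QC = 1:(-2) ⇒ Q = (-4, -6)
through F parallel to LQ: direction (-2, -3); meets VQ at S = (-22/3, -10)
S = V + t·(Q−V) with t = 5/3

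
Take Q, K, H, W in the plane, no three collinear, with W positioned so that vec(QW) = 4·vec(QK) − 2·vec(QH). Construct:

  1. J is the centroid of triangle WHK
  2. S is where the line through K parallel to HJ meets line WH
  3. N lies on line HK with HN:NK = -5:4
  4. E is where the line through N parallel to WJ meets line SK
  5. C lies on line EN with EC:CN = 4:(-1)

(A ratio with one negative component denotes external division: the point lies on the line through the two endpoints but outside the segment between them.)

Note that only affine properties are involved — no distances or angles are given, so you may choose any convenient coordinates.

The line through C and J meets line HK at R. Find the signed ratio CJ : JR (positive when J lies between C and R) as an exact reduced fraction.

Assign Q = (0, 0), K = (1, 0), H = (0, 1), W = (4, -2) — the answer is frame-independent, so this choice is without loss of generality.
1. J is the centroid of triangle WHK ⇒ J = (5/3, -1/3)
2. S is where the line through K parallel to HJ meets line WH ⇒ S = (-4, 4)
3. N lies on line HK with HN:NK = -5:4 ⇒ N = (5, -4)
4. E is where the line through N parallel to WJ meets line SK ⇒ E = (43/3, -32/3)
5. C lies on line EN with EC:CN = 4:(-1) ⇒ C = (17/9, -16/9)
line CJ meets HK at R = (19/11, -8/11)
J = C + t·(R−C) with t = 11/8, so CJ:JR = 11/8:-3/8

CJ:JR = -11/3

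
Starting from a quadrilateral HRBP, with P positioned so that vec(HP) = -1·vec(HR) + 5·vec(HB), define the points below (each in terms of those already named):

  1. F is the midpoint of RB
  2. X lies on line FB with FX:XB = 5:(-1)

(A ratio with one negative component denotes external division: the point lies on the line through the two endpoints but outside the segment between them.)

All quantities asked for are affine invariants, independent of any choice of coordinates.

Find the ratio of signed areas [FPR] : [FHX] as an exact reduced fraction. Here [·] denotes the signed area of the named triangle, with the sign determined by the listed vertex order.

[FPR]:[FHX] = 12/5

Set H = (0, 0), R = (1, 0), B = (0, 1), P = (-1, 5); any affine frame gives the same invariant.
1. F is the midpoint of RB ⇒ F = (1/2, 1/2)
2. X lies on line FB with FX:XB = 5:(-1) ⇒ X = (-1/8, 9/8)
2·[FPR] = -3/2, 2·[FHX] = -5/8
[FPR]:[FHX] = -3/2:-5/8 = 12/5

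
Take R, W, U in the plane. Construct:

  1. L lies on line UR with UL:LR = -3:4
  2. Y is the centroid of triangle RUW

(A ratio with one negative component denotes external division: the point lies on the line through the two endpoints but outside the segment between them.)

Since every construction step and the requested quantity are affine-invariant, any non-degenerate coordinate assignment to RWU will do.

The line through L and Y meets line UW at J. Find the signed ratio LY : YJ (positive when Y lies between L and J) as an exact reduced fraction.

Choose coordinates R = (0, 0), W = (1, 0), U = (0, 1).
1. L lies on line UR with UL:LR = -3:4 ⇒ L = (0, 4)
2. Y is the centroid of triangle RUW ⇒ Y = (1/3, 1/3)
line LY meets UW at J = (3/10, 7/10)
Y = L + t·(J−L) with t = 10/9, so LY:YJ = 10/9:-1/9

LY:YJ = -10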